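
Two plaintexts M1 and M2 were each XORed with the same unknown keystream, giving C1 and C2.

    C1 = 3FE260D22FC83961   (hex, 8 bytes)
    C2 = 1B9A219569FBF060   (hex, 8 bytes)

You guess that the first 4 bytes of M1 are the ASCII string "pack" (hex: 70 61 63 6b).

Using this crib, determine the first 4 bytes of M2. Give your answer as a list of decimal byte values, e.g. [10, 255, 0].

First, C1 ⊕ C2 = (M1 ⊕ K) ⊕ (M2 ⊕ K) = M1 ⊕ M2, so the key drops out. Then M2 = (M1 ⊕ M2) ⊕ M1 over the first 4 bytes.
byte 0: (3f ^ 1b) ^ 70 = 24 ^ 70 = 54
byte 1: (e2 ^ 9a) ^ 61 = 78 ^ 61 = 19
byte 2: (60 ^ 21) ^ 63 = 41 ^ 63 = 22
byte 3: (d2 ^ 95) ^ 6b = 47 ^ 6b = 2c

[84, 25, 34, 44]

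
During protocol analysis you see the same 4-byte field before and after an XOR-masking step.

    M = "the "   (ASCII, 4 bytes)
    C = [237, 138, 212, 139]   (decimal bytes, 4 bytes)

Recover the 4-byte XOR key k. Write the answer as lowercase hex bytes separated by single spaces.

99 e2 b1 ab

Since C = M ⊕ k, XORing both sides with M gives k = M ⊕ C.
116 XOR 237 = 153
104 XOR 138 = 226
101 XOR 212 = 177
 32 XOR 139 = 171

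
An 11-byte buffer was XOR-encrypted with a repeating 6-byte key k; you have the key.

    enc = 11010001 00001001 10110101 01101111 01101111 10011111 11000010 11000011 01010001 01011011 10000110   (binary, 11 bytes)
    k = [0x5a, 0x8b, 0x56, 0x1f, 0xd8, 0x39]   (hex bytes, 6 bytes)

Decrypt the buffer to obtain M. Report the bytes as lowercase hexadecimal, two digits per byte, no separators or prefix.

8b82e370b7a6984807445e

The 6-byte key repeats, so the effective keystream is 5a 8b 56 1f d8 39 5a 8b 56 1f d8.
byte 0: 11010001 XOR 01011010 = 10001011
byte 1: 00001001 XOR 10001011 = 10000010
byte 2: 10110101 XOR 01010110 = 11100011
byte 3: 01101111 XOR 00011111 = 01110000
byte 4: 01101111 XOR 11011000 = 10110111
byte 5: 10011111 XOR 00111001 = 10100110
byte 6: 11000010 XOR 01011010 = 10011000
byte 7: 11000011 XOR 10001011 = 01001000
byte 8: 01010001 XOR 01010110 = 00000111
byte 9: 01011011 XOR 00011111 = 01000100
byte 10: 10000110 XOR 11011000 = 01011110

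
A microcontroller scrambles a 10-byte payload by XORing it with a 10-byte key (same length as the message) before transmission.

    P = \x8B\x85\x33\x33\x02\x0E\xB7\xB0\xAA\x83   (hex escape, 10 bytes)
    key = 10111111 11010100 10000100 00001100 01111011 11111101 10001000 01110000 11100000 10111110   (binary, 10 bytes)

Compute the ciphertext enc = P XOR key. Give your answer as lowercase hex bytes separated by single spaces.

34 51 b7 3f 79 f3 3f c0 4a 3d

XOR is its own inverse, so applying the key byte-wise gives the result directly.
8b xor bf = 34
85 xor d4 = 51
33 xor 84 = b7
33 xor 0c = 3f
02 xor 7b = 79
0e xor fd = f3
b7 xor 88 = 3f
b0 xor 70 = c0
aa xor e0 = 4a
83 xor be = 3d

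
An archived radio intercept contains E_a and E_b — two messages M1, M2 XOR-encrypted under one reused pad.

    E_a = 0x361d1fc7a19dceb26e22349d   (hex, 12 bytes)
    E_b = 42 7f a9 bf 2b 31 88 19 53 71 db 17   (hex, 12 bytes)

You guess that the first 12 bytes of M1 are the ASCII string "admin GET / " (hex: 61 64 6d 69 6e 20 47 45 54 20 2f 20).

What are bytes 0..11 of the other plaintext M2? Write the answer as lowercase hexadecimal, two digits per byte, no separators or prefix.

First, E_a ⊕ E_b = (M1 ⊕ K) ⊕ (M2 ⊕ K) = M1 ⊕ M2, so the key drops out. Then M2 = (M1 ⊕ M2) ⊕ M1 over the first 12 bytes.
byte 0: (36 xor 42) xor 61 = 74 xor 61 = 15
byte 1: (1d xor 7f) xor 64 = 62 xor 64 = 06
byte 2: (1f xor a9) xor 6d = b6 xor 6d = db
byte 3: (c7 xor bf) xor 69 = 78 xor 69 = 11
byte 4: (a1 xor 2b) xor 6e = 8a xor 6e = e4
byte 5: (9d xor 31) xor 20 = ac xor 20 = 8c
byte 6: (ce xor 88) xor 47 = 46 xor 47 = 01
byte 7: (b2 xor 19) xor 45 = ab xor 45 = ee
byte 8: (6e xor 53) xor 54 = 3d xor 54 = 69
byte 9: (22 xor 71) xor 20 = 53 xor 20 = 73
byte 10: (34 xor db) xor 2f = ef xor 2f = c0
byte 11: (9d xor 17) xor 20 = 8a xor 20 = aa

1506db11e48c01ee6973c0aa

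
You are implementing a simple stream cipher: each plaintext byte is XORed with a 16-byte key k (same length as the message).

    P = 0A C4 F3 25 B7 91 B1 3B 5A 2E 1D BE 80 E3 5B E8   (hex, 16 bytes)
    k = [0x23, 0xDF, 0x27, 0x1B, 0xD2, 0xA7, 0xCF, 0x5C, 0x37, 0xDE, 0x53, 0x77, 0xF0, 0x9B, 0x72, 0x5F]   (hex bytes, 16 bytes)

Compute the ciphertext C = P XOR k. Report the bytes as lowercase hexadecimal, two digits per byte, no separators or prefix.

byte 0: 0a ^ 23 = 29
byte 1: c4 ^ df = 1b
byte 2: f3 ^ 27 = d4
byte 3: 25 ^ 1b = 3e
byte 4: b7 ^ d2 = 65
byte 5: 91 ^ a7 = 36
byte 6: b1 ^ cf = 7e
byte 7: 3b ^ 5c = 67
byte 8: 5a ^ 37 = 6d
byte 9: 2e ^ de = f0
byte 10: 1d ^ 53 = 4e
byte 11: be ^ 77 = c9
byte 12: 80 ^ f0 = 70
byte 13: e3 ^ 9b = 78
byte 14: 5b ^ 72 = 29
byte 15: e8 ^ 5f = b7

291bd43e65367e676df04ec9707829b7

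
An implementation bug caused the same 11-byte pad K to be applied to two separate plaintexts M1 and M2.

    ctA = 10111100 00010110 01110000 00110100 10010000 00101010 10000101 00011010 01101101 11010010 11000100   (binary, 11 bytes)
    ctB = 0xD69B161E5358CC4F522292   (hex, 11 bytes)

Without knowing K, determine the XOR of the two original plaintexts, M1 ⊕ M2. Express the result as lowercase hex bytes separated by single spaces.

ctA ⊕ ctB = (M1 ⊕ K) ⊕ (M2 ⊕ K) = M1 ⊕ M2 — the shared key cancels under XOR.
bc XOR d6 = 6a
16 XOR 9b = 8d
70 XOR 16 = 66
34 XOR 1e = 2a
90 XOR 53 = c3
2a XOR 58 = 72
85 XOR cc = 49
1a XOR 4f = 55
6d XOR 52 = 3f
d2 XOR 22 = f0
c4 XOR 92 = 56

6a 8d 66 2a c3 72 49 55 3f f0 56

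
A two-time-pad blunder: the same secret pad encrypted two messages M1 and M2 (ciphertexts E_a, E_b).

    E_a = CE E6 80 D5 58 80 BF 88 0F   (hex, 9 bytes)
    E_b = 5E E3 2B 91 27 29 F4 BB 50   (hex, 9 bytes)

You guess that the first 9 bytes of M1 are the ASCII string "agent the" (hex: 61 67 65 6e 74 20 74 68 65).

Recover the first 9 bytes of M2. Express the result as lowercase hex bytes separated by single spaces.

f1 62 ce 2a 0b 89 3f 5b 3a

First, E_a ⊕ E_b = (M1 ⊕ K) ⊕ (M2 ⊕ K) = M1 ⊕ M2, so the key drops out. Then M2 = (M1 ⊕ M2) ⊕ M1 over the first 9 bytes.
byte 0: (ce xor 5e) xor 61 = 90 xor 61 = f1
byte 1: (e6 xor e3) xor 67 = 05 xor 67 = 62
byte 2: (80 xor 2b) xor 65 = ab xor 65 = ce
byte 3: (d5 xor 91) xor 6e = 44 xor 6e = 2a
byte 4: (58 xor 27) xor 74 = 7f xor 74 = 0b
byte 5: (80 xor 29) xor 20 = a9 xor 20 = 89
byte 6: (bf xor f4) xor 74 = 4b xor 74 = 3f
byte 7: (88 xor bb) xor 68 = 33 xor 68 = 5b
byte 8: (0f xor 50) xor 65 = 5f xor 65 = 3a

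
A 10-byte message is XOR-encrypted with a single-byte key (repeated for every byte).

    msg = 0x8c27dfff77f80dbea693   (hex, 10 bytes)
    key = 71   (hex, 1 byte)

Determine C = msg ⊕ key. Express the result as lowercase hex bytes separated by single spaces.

fd 56 ae 8e 06 89 7c cf d7 e2

The 1-byte key repeats, so the effective keystream is 71 71 71 71 71 71 71 71 71 71.
byte 0: 8c xor 71 = fd
byte 1: 27 xor 71 = 56
byte 2: df xor 71 = ae
byte 3: ff xor 71 = 8e
byte 4: 77 xor 71 = 06
byte 5: f8 xor 71 = 89
byte 6: 0d xor 71 = 7c
byte 7: be xor 71 = cf
byte 8: a6 xor 71 = d7
byte 9: 93 xor 71 = e2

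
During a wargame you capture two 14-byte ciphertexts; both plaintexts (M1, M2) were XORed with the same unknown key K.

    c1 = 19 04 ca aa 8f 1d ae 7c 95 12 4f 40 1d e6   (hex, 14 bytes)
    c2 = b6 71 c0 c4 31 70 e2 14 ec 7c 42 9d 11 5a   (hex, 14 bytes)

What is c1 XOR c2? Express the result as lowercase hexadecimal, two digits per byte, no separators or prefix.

af750a6ebe6d4c68796e0ddd0cbc

c1 ⊕ c2 = (M1 ⊕ K) ⊕ (M2 ⊕ K) = M1 ⊕ M2 — the shared key cancels under XOR.
19 ^ b6 = af
04 ^ 71 = 75
ca ^ c0 = 0a
aa ^ c4 = 6e
8f ^ 31 = be
1d ^ 70 = 6d
ae ^ e2 = 4c
7c ^ 14 = 68
95 ^ ec = 79
12 ^ 7c = 6e
4f ^ 42 = 0d
40 ^ 9d = dd
1d ^ 11 = 0c
e6 ^ 5a = bc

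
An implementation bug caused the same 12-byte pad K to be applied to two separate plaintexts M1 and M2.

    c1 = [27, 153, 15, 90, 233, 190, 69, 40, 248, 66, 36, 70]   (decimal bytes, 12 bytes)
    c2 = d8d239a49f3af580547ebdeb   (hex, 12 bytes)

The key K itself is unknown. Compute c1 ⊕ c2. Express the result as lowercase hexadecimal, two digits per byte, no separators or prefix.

c34b36fe7684b0a8ac3c99ad

c1 ⊕ c2 = (M1 ⊕ K) ⊕ (M2 ⊕ K) = M1 ⊕ M2 — the shared key cancels under XOR.
00011011 XOR 11011000 = 11000011
10011001 XOR 11010010 = 01001011
00001111 XOR 00111001 = 00110110
01011010 XOR 10100100 = 11111110
11101001 XOR 10011111 = 01110110
10111110 XOR 00111010 = 10000100
01000101 XOR 11110101 = 10110000
00101000 XOR 10000000 = 10101000
11111000 XOR 01010100 = 10101100
01000010 XOR 01111110 = 00111100
00100100 XOR 10111101 = 10011001
01000110 XOR 11101011 = 10101101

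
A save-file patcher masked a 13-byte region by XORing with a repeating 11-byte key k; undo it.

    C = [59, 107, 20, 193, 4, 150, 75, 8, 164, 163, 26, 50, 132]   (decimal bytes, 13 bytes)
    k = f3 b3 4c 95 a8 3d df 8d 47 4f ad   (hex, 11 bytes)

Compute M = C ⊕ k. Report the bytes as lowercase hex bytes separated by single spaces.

c8 d8 58 54 ac ab 94 85 e3 ec b7 c1 37

The 11-byte key repeats, so the effective keystream is f3 b3 4c 95 a8 3d df 8d 47 4f ad f3 b3.
byte 0: 00111011 XOR 11110011 = 11001000
byte 1: 01101011 XOR 10110011 = 11011000
byte 2: 00010100 XOR 01001100 = 01011000
byte 3: 11000001 XOR 10010101 = 01010100
byte 4: 00000100 XOR 10101000 = 10101100
byte 5: 10010110 XOR 00111101 = 10101011
byte 6: 01001011 XOR 11011111 = 10010100
byte 7: 00001000 XOR 10001101 = 10000101
byte 8: 10100100 XOR 01000111 = 11100011
byte 9: 10100011 XOR 01001111 = 11101100
byte 10: 00011010 XOR 10101101 = 10110111
byte 11: 00110010 XOR 11110011 = 11000001
byte 12: 10000100 XOR 10110011 = 00110111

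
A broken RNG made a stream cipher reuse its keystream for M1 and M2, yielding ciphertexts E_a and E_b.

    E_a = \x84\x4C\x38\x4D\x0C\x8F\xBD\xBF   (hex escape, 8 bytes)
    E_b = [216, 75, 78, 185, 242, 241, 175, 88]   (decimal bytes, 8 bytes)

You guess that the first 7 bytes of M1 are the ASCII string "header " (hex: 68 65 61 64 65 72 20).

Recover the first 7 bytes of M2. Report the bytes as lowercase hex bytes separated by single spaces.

34 62 17 90 9b 0c 32

First, E_a ⊕ E_b = (M1 ⊕ K) ⊕ (M2 ⊕ K) = M1 ⊕ M2, so the key drops out. Then M2 = (M1 ⊕ M2) ⊕ M1 over the first 7 bytes.
byte 0: (84 ⊕ d8) ⊕ 68 = 5c ⊕ 68 = 34
byte 1: (4c ⊕ 4b) ⊕ 65 = 07 ⊕ 65 = 62
byte 2: (38 ⊕ 4e) ⊕ 61 = 76 ⊕ 61 = 17
byte 3: (4d ⊕ b9) ⊕ 64 = f4 ⊕ 64 = 90
byte 4: (0c ⊕ f2) ⊕ 65 = fe ⊕ 65 = 9b
byte 5: (8f ⊕ f1) ⊕ 72 = 7e ⊕ 72 = 0c
byte 6: (bd ⊕ af) ⊕ 20 = 12 ⊕ 20 = 32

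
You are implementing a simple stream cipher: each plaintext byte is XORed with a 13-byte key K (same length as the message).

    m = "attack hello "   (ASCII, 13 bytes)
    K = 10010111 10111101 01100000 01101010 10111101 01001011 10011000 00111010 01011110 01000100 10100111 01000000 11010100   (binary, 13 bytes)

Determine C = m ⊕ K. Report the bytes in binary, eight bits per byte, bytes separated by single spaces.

XOR is its own inverse, so applying the key byte-wise gives the result directly.
 97 xor 151 = 246
116 xor 189 = 201
116 xor  96 =  20
 97 xor 106 =  11
 99 xor 189 = 222
107 xor  75 =  32
 32 xor 152 = 184
104 xor  58 =  82
101 xor  94 =  59
108 xor  68 =  40
108 xor 167 = 203
111 xor  64 =  47
 32 xor 212 = 244

11110110 11001001 00010100 00001011 11011110 00100000 10111000 01010010 00111011 00101000 11001011 00101111 11110100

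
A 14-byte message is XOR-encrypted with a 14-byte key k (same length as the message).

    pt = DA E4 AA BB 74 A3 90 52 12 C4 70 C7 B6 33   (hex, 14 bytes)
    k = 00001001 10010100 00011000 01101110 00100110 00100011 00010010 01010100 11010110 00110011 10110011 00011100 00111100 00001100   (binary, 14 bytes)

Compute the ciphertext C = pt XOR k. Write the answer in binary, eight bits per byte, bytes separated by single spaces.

XOR is its own inverse, so applying the key byte-wise gives the result directly.
218 ^   9 = 211
228 ^ 148 = 112
170 ^  24 = 178
187 ^ 110 = 213
116 ^  38 =  82
163 ^  35 = 128
144 ^  18 = 130
 82 ^  84 =   6
 18 ^ 214 = 196
196 ^  51 = 247
112 ^ 179 = 195
199 ^  28 = 219
182 ^  60 = 138
 51 ^  12 =  63

11010011 01110000 10110010 11010101 01010010 10000000 10000010 00000110 11000100 11110111 11000011 11011011 10001010 00111111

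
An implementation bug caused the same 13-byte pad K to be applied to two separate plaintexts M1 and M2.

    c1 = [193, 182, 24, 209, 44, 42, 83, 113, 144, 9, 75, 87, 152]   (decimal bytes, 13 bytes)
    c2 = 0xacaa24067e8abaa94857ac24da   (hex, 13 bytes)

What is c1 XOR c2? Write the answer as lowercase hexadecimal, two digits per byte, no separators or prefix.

6d1c3cd752a0e9d8d85ee77342

c1 ⊕ c2 = (M1 ⊕ K) ⊕ (M2 ⊕ K) = M1 ⊕ M2 — the shared key cancels under XOR.
byte 0: 193 ^ 172 = 109
byte 1: 182 ^ 170 =  28
byte 2:  24 ^  36 =  60
byte 3: 209 ^   6 = 215
byte 4:  44 ^ 126 =  82
byte 5:  42 ^ 138 = 160
byte 6:  83 ^ 186 = 233
byte 7: 113 ^ 169 = 216
byte 8: 144 ^  72 = 216
byte 9:   9 ^  87 =  94
byte 10:  75 ^ 172 = 231
byte 11:  87 ^  36 = 115
byte 12: 152 ^ 218 =  66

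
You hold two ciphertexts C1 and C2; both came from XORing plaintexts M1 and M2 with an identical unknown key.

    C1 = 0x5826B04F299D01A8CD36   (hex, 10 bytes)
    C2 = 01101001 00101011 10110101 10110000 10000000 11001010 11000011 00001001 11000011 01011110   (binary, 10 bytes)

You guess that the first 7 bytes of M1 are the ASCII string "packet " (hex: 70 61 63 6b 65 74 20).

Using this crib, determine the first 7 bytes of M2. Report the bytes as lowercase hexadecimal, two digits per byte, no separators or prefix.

First, C1 ⊕ C2 = (M1 ⊕ K) ⊕ (M2 ⊕ K) = M1 ⊕ M2, so the key drops out. Then M2 = (M1 ⊕ M2) ⊕ M1 over the first 7 bytes.
byte 0: (58 ⊕ 69) ⊕ 70 = 31 ⊕ 70 = 41
byte 1: (26 ⊕ 2b) ⊕ 61 = 0d ⊕ 61 = 6c
byte 2: (b0 ⊕ b5) ⊕ 63 = 05 ⊕ 63 = 66
byte 3: (4f ⊕ b0) ⊕ 6b = ff ⊕ 6b = 94
byte 4: (29 ⊕ 80) ⊕ 65 = a9 ⊕ 65 = cc
byte 5: (9d ⊕ ca) ⊕ 74 = 57 ⊕ 74 = 23
byte 6: (01 ⊕ c3) ⊕ 20 = c2 ⊕ 20 = e2

416c6694cc23e2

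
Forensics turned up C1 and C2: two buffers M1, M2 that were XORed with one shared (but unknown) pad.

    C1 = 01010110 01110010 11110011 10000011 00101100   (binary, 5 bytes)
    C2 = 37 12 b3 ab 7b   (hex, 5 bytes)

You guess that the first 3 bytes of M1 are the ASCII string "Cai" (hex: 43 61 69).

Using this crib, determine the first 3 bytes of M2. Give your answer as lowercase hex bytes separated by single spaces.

First, C1 ⊕ C2 = (M1 ⊕ K) ⊕ (M2 ⊕ K) = M1 ⊕ M2, so the key drops out. Then M2 = (M1 ⊕ M2) ⊕ M1 over the first 3 bytes.
byte 0: (56 XOR 37) XOR 43 = 61 XOR 43 = 22
byte 1: (72 XOR 12) XOR 61 = 60 XOR 61 = 01
byte 2: (f3 XOR b3) XOR 69 = 40 XOR 69 = 29

22 01 29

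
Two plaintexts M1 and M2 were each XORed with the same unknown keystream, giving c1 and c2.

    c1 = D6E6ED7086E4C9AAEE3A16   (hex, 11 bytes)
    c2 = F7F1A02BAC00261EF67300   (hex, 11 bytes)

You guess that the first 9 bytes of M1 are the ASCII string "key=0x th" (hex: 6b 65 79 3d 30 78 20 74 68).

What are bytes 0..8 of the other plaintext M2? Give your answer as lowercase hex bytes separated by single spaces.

4a 72 34 66 1a 9c cf c0 70

First, c1 ⊕ c2 = (M1 ⊕ K) ⊕ (M2 ⊕ K) = M1 ⊕ M2, so the key drops out. Then M2 = (M1 ⊕ M2) ⊕ M1 over the first 9 bytes.
byte 0: (d6 ⊕ f7) ⊕ 6b = 21 ⊕ 6b = 4a
byte 1: (e6 ⊕ f1) ⊕ 65 = 17 ⊕ 65 = 72
byte 2: (ed ⊕ a0) ⊕ 79 = 4d ⊕ 79 = 34
byte 3: (70 ⊕ 2b) ⊕ 3d = 5b ⊕ 3d = 66
byte 4: (86 ⊕ ac) ⊕ 30 = 2a ⊕ 30 = 1a
byte 5: (e4 ⊕ 00) ⊕ 78 = e4 ⊕ 78 = 9c
byte 6: (c9 ⊕ 26) ⊕ 20 = ef ⊕ 20 = cf
byte 7: (aa ⊕ 1e) ⊕ 74 = b4 ⊕ 74 = c0
byte 8: (ee ⊕ f6) ⊕ 68 = 18 ⊕ 68 = 70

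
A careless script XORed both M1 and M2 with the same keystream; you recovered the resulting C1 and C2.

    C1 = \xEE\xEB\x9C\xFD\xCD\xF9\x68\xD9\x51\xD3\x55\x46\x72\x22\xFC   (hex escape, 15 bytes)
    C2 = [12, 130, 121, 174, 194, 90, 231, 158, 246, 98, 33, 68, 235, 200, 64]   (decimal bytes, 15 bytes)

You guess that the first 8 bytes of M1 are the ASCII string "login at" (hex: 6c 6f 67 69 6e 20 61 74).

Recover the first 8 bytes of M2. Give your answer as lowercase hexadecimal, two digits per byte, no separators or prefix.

First, C1 ⊕ C2 = (M1 ⊕ K) ⊕ (M2 ⊕ K) = M1 ⊕ M2, so the key drops out. Then M2 = (M1 ⊕ M2) ⊕ M1 over the first 8 bytes.
byte 0: (ee xor 0c) xor 6c = e2 xor 6c = 8e
byte 1: (eb xor 82) xor 6f = 69 xor 6f = 06
byte 2: (9c xor 79) xor 67 = e5 xor 67 = 82
byte 3: (fd xor ae) xor 69 = 53 xor 69 = 3a
byte 4: (cd xor c2) xor 6e = 0f xor 6e = 61
byte 5: (f9 xor 5a) xor 20 = a3 xor 20 = 83
byte 6: (68 xor e7) xor 61 = 8f xor 61 = ee
byte 7: (d9 xor 9e) xor 74 = 47 xor 74 = 33

8e06823a6183ee33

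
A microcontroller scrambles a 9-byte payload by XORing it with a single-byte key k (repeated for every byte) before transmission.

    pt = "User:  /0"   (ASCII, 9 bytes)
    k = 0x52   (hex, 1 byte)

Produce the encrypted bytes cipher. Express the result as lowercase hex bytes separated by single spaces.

The 1-byte key repeats, so the effective keystream is 52 52 52 52 52 52 52 52 52.
byte 0:  85 XOR  82 =   7
byte 1: 115 XOR  82 =  33
byte 2: 101 XOR  82 =  55
byte 3: 114 XOR  82 =  32
byte 4:  58 XOR  82 = 104
byte 5:  32 XOR  82 = 114
byte 6:  32 XOR  82 = 114
byte 7:  47 XOR  82 = 125
byte 8:  48 XOR  82 =  98

07 21 37 20 68 72 72 7d 62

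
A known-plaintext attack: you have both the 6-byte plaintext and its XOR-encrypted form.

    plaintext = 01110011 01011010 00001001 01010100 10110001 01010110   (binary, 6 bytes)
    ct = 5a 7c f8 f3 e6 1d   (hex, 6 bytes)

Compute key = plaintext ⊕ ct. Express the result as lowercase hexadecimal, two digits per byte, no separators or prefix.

2926f1a7574b

Since ct = plaintext ⊕ key, XORing both sides with plaintext gives key = plaintext ⊕ ct.
73 ⊕ 5a = 29
5a ⊕ 7c = 26
09 ⊕ f8 = f1
54 ⊕ f3 = a7
b1 ⊕ e6 = 57
56 ⊕ 1d = 4b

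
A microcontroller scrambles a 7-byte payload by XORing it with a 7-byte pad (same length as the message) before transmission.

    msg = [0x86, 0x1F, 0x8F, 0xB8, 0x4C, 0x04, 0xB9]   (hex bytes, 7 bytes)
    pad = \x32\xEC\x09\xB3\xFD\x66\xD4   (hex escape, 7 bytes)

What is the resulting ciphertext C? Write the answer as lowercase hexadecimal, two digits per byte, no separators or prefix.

b4f3860bb1626d

86 ^ 32 = b4
1f ^ ec = f3
8f ^ 09 = 86
b8 ^ b3 = 0b
4c ^ fd = b1
04 ^ 66 = 62
b9 ^ d4 = 6d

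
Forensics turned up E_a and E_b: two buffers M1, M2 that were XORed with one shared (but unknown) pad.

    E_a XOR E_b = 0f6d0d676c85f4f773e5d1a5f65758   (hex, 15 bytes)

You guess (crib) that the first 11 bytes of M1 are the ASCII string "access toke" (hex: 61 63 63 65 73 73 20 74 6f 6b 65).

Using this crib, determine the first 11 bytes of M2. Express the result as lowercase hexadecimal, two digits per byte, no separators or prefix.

Since E_a ⊕ E_b = M1 ⊕ M2, XORing with the guessed M1 bytes yields the corresponding M2 bytes: M2 = (E_a ⊕ E_b) ⊕ M1.
0f XOR 61 = 6e
6d XOR 63 = 0e
0d XOR 63 = 6e
67 XOR 65 = 02
6c XOR 73 = 1f
85 XOR 73 = f6
f4 XOR 20 = d4
f7 XOR 74 = 83
73 XOR 6f = 1c
e5 XOR 6b = 8e
d1 XOR 65 = b4

6e0e6e021ff6d4831c8eb4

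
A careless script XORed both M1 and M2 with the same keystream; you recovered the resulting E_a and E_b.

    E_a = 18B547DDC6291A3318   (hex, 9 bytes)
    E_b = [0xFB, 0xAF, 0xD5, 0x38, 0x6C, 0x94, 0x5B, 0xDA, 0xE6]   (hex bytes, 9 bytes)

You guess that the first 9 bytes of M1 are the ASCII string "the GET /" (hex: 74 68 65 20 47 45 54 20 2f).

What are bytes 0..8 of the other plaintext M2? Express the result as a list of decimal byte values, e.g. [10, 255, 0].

[151, 114, 247, 197, 237, 248, 21, 201, 209]

First, E_a ⊕ E_b = (M1 ⊕ K) ⊕ (M2 ⊕ K) = M1 ⊕ M2, so the key drops out. Then M2 = (M1 ⊕ M2) ⊕ M1 over the first 9 bytes.
byte 0: (18 xor fb) xor 74 = e3 xor 74 = 97
byte 1: (b5 xor af) xor 68 = 1a xor 68 = 72
byte 2: (47 xor d5) xor 65 = 92 xor 65 = f7
byte 3: (dd xor 38) xor 20 = e5 xor 20 = c5
byte 4: (c6 xor 6c) xor 47 = aa xor 47 = ed
byte 5: (29 xor 94) xor 45 = bd xor 45 = f8
byte 6: (1a xor 5b) xor 54 = 41 xor 54 = 15
byte 7: (33 xor da) xor 20 = e9 xor 20 = c9
byte 8: (18 xor e6) xor 2f = fe xor 2f = d1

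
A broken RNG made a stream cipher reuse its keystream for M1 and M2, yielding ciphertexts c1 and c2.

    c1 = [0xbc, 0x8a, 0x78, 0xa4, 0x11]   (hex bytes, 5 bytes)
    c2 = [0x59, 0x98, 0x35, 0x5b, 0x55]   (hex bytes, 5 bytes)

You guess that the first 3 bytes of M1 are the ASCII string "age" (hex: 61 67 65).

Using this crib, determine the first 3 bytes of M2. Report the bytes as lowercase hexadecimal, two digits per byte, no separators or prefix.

First, c1 ⊕ c2 = (M1 ⊕ K) ⊕ (M2 ⊕ K) = M1 ⊕ M2, so the key drops out. Then M2 = (M1 ⊕ M2) ⊕ M1 over the first 3 bytes.
byte 0: (bc ⊕ 59) ⊕ 61 = e5 ⊕ 61 = 84
byte 1: (8a ⊕ 98) ⊕ 67 = 12 ⊕ 67 = 75
byte 2: (78 ⊕ 35) ⊕ 65 = 4d ⊕ 65 = 28

847528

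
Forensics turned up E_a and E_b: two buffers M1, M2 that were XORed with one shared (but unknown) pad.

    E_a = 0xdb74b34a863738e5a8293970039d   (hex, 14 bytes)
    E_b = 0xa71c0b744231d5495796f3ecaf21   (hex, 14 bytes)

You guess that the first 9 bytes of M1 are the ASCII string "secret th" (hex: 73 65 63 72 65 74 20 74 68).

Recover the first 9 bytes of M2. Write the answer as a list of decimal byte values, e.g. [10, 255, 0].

[15, 13, 219, 76, 161, 114, 205, 216, 151]

First, E_a ⊕ E_b = (M1 ⊕ K) ⊕ (M2 ⊕ K) = M1 ⊕ M2, so the key drops out. Then M2 = (M1 ⊕ M2) ⊕ M1 over the first 9 bytes.
byte 0: (db ^ a7) ^ 73 = 7c ^ 73 = 0f
byte 1: (74 ^ 1c) ^ 65 = 68 ^ 65 = 0d
byte 2: (b3 ^ 0b) ^ 63 = b8 ^ 63 = db
byte 3: (4a ^ 74) ^ 72 = 3e ^ 72 = 4c
byte 4: (86 ^ 42) ^ 65 = c4 ^ 65 = a1
byte 5: (37 ^ 31) ^ 74 = 06 ^ 74 = 72
byte 6: (38 ^ d5) ^ 20 = ed ^ 20 = cd
byte 7: (e5 ^ 49) ^ 74 = ac ^ 74 = d8
byte 8: (a8 ^ 57) ^ 68 = ff ^ 68 = 97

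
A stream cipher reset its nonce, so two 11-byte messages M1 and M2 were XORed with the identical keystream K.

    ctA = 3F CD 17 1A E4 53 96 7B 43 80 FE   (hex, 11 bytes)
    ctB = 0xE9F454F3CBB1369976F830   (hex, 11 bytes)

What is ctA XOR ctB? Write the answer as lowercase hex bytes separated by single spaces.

ctA ⊕ ctB = (M1 ⊕ K) ⊕ (M2 ⊕ K) = M1 ⊕ M2 — the shared key cancels under XOR.
byte 0: 00111111 xor 11101001 = 11010110
byte 1: 11001101 xor 11110100 = 00111001
byte 2: 00010111 xor 01010100 = 01000011
byte 3: 00011010 xor 11110011 = 11101001
byte 4: 11100100 xor 11001011 = 00101111
byte 5: 01010011 xor 10110001 = 11100010
byte 6: 10010110 xor 00110110 = 10100000
byte 7: 01111011 xor 10011001 = 11100010
byte 8: 01000011 xor 01110110 = 00110101
byte 9: 10000000 xor 11111000 = 01111000
byte 10: 11111110 xor 00110000 = 11001110

d6 39 43 e9 2f e2 a0 e2 35 78 ce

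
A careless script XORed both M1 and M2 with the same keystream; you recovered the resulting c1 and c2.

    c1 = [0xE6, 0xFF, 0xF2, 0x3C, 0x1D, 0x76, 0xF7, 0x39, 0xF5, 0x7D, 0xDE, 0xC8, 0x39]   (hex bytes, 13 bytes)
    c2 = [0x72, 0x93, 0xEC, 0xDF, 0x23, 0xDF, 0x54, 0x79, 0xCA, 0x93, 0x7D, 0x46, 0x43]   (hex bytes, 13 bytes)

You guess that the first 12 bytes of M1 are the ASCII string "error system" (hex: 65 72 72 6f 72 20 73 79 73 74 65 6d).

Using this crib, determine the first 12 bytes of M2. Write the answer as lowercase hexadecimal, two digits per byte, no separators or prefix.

f11e6c8c4c89d0394c9ac6e3

First, c1 ⊕ c2 = (M1 ⊕ K) ⊕ (M2 ⊕ K) = M1 ⊕ M2, so the key drops out. Then M2 = (M1 ⊕ M2) ⊕ M1 over the first 12 bytes.
byte 0: (e6 XOR 72) XOR 65 = 94 XOR 65 = f1
byte 1: (ff XOR 93) XOR 72 = 6c XOR 72 = 1e
byte 2: (f2 XOR ec) XOR 72 = 1e XOR 72 = 6c
byte 3: (3c XOR df) XOR 6f = e3 XOR 6f = 8c
byte 4: (1d XOR 23) XOR 72 = 3e XOR 72 = 4c
byte 5: (76 XOR df) XOR 20 = a9 XOR 20 = 89
byte 6: (f7 XOR 54) XOR 73 = a3 XOR 73 = d0
byte 7: (39 XOR 79) XOR 79 = 40 XOR 79 = 39
byte 8: (f5 XOR ca) XOR 73 = 3f XOR 73 = 4c
byte 9: (7d XOR 93) XOR 74 = ee XOR 74 = 9a
byte 10: (de XOR 7d) XOR 65 = a3 XOR 65 = c6
byte 11: (c8 XOR 46) XOR 6d = 8e XOR 6d = e3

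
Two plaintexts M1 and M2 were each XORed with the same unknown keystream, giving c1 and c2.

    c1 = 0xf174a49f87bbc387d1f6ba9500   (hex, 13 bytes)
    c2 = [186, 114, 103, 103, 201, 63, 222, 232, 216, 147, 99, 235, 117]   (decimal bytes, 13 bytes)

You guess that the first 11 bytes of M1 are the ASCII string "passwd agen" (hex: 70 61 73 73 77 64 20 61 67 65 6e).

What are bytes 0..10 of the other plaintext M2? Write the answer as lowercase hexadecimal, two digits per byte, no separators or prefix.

First, c1 ⊕ c2 = (M1 ⊕ K) ⊕ (M2 ⊕ K) = M1 ⊕ M2, so the key drops out. Then M2 = (M1 ⊕ M2) ⊕ M1 over the first 11 bytes.
byte 0: (f1 xor ba) xor 70 = 4b xor 70 = 3b
byte 1: (74 xor 72) xor 61 = 06 xor 61 = 67
byte 2: (a4 xor 67) xor 73 = c3 xor 73 = b0
byte 3: (9f xor 67) xor 73 = f8 xor 73 = 8b
byte 4: (87 xor c9) xor 77 = 4e xor 77 = 39
byte 5: (bb xor 3f) xor 64 = 84 xor 64 = e0
byte 6: (c3 xor de) xor 20 = 1d xor 20 = 3d
byte 7: (87 xor e8) xor 61 = 6f xor 61 = 0e
byte 8: (d1 xor d8) xor 67 = 09 xor 67 = 6e
byte 9: (f6 xor 93) xor 65 = 65 xor 65 = 00
byte 10: (ba xor 63) xor 6e = d9 xor 6e = b7

3b67b08b39e03d0e6e00b7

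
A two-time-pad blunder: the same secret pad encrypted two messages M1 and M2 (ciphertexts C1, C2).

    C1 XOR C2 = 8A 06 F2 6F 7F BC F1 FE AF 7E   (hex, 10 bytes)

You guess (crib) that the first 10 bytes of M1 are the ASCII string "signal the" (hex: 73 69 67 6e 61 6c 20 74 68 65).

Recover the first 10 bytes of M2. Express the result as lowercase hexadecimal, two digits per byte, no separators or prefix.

f96f95011ed0d18ac71b

Since C1 ⊕ C2 = M1 ⊕ M2, XORing with the guessed M1 bytes yields the corresponding M2 bytes: M2 = (C1 ⊕ C2) ⊕ M1.
8a ^ 73 = f9
06 ^ 69 = 6f
f2 ^ 67 = 95
6f ^ 6e = 01
7f ^ 61 = 1e
bc ^ 6c = d0
f1 ^ 20 = d1
fe ^ 74 = 8a
af ^ 68 = c7
7e ^ 65 = 1b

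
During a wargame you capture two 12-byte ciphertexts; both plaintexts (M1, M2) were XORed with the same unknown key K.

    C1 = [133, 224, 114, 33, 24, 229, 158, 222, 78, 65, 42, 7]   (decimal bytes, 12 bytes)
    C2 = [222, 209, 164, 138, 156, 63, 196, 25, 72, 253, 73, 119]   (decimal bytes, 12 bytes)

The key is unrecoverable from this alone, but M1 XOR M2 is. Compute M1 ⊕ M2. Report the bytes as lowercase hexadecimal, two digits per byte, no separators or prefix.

C1 ⊕ C2 = (M1 ⊕ K) ⊕ (M2 ⊕ K) = M1 ⊕ M2 — the shared key cancels under XOR.
85 xor de = 5b
e0 xor d1 = 31
72 xor a4 = d6
21 xor 8a = ab
18 xor 9c = 84
e5 xor 3f = da
9e xor c4 = 5a
de xor 19 = c7
4e xor 48 = 06
41 xor fd = bc
2a xor 49 = 63
07 xor 77 = 70

5b31d6ab84da5ac706bc6370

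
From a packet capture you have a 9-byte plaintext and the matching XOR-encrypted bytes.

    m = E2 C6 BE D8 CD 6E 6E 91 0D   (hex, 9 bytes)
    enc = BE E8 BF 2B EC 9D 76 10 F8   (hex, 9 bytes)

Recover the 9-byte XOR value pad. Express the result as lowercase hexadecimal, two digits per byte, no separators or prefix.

5c2e01f321f31881f5

Since enc = m ⊕ pad, XORing both sides with m gives pad = m ⊕ enc.
226 XOR 190 =  92
198 XOR 232 =  46
190 XOR 191 =   1
216 XOR  43 = 243
205 XOR 236 =  33
110 XOR 157 = 243
110 XOR 118 =  24
145 XOR  16 = 129
 13 XOR 248 = 245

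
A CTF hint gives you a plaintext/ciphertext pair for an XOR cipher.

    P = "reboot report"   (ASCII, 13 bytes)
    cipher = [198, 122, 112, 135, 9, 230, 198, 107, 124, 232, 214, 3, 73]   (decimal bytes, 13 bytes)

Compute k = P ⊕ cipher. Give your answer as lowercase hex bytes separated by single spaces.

b4 1f 12 e8 66 92 e6 19 19 98 b9 71 3d

Since cipher = P ⊕ k, XORing both sides with P gives k = P ⊕ cipher.
byte 0: 72 xor c6 = b4
byte 1: 65 xor 7a = 1f
byte 2: 62 xor 70 = 12
byte 3: 6f xor 87 = e8
byte 4: 6f xor 09 = 66
byte 5: 74 xor e6 = 92
byte 6: 20 xor c6 = e6
byte 7: 72 xor 6b = 19
byte 8: 65 xor 7c = 19
byte 9: 70 xor e8 = 98
byte 10: 6f xor d6 = b9
byte 11: 72 xor 03 = 71
byte 12: 74 xor 49 = 3d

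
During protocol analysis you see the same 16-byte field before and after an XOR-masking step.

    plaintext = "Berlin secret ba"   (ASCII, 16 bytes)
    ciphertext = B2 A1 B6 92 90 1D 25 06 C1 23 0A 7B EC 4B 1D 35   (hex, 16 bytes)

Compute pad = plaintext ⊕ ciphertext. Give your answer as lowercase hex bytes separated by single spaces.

Since ciphertext = plaintext ⊕ pad, XORing both sides with plaintext gives pad = plaintext ⊕ ciphertext.
 66 ^ 178 = 240
101 ^ 161 = 196
114 ^ 182 = 196
108 ^ 146 = 254
105 ^ 144 = 249
110 ^  29 = 115
 32 ^  37 =   5
115 ^   6 = 117
101 ^ 193 = 164
 99 ^  35 =  64
114 ^  10 = 120
101 ^ 123 =  30
116 ^ 236 = 152
 32 ^  75 = 107
 98 ^  29 = 127
 97 ^  53 =  84

f0 c4 c4 fe f9 73 05 75 a4 40 78 1e 98 6b 7f 54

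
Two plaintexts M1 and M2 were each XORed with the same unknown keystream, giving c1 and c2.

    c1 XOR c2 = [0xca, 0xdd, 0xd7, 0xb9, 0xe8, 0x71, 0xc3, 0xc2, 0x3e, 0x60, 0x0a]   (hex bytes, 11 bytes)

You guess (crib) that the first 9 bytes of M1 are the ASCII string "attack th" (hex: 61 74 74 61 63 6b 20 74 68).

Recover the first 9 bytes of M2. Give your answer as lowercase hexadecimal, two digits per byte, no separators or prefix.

Since c1 ⊕ c2 = M1 ⊕ M2, XORing with the guessed M1 bytes yields the corresponding M2 bytes: M2 = (c1 ⊕ c2) ⊕ M1.
ca xor 61 = ab
dd xor 74 = a9
d7 xor 74 = a3
b9 xor 61 = d8
e8 xor 63 = 8b
71 xor 6b = 1a
c3 xor 20 = e3
c2 xor 74 = b6
3e xor 68 = 56

aba9a3d88b1ae3b656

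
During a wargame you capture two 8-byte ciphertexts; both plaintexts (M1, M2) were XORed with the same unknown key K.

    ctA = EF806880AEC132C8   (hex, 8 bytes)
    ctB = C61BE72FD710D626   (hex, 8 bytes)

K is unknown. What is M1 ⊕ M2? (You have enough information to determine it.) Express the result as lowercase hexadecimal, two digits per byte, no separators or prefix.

299b8faf79d1e4ee

ctA ⊕ ctB = (M1 ⊕ K) ⊕ (M2 ⊕ K) = M1 ⊕ M2 — the shared key cancels under XOR.
239 XOR 198 =  41
128 XOR  27 = 155
104 XOR 231 = 143
128 XOR  47 = 175
174 XOR 215 = 121
193 XOR  16 = 209
 50 XOR 214 = 228
200 XOR  38 = 238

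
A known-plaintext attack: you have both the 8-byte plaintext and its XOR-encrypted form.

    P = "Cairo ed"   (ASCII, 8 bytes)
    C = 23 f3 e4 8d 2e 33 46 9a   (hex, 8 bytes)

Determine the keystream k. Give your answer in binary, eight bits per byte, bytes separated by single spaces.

01100000 10010010 10001101 11111111 01000001 00010011 00100011 11111110

Since C = P ⊕ k, XORing both sides with P gives k = P ⊕ C.
byte 0: 43 XOR 23 = 60
byte 1: 61 XOR f3 = 92
byte 2: 69 XOR e4 = 8d
byte 3: 72 XOR 8d = ff
byte 4: 6f XOR 2e = 41
byte 5: 20 XOR 33 = 13
byte 6: 65 XOR 46 = 23
byte 7: 64 XOR 9a = fe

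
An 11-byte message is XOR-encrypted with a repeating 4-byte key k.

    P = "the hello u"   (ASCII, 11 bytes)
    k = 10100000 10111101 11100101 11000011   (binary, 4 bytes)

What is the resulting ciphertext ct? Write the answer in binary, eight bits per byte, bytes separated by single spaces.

The 4-byte key repeats, so the effective keystream is a0 bd e5 c3 a0 bd e5 c3 a0 bd e5.
byte 0: 116 xor 160 = 212
byte 1: 104 xor 189 = 213
byte 2: 101 xor 229 = 128
byte 3:  32 xor 195 = 227
byte 4: 104 xor 160 = 200
byte 5: 101 xor 189 = 216
byte 6: 108 xor 229 = 137
byte 7: 108 xor 195 = 175
byte 8: 111 xor 160 = 207
byte 9:  32 xor 189 = 157
byte 10: 117 xor 229 = 144

11010100 11010101 10000000 11100011 11001000 11011000 10001001 10101111 11001111 10011101 10010000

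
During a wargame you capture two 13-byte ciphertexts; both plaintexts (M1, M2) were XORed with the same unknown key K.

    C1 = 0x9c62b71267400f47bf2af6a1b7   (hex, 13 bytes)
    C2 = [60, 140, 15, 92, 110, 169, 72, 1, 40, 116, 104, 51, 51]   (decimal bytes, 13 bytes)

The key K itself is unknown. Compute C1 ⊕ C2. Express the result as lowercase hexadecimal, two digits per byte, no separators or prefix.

C1 ⊕ C2 = (M1 ⊕ K) ⊕ (M2 ⊕ K) = M1 ⊕ M2 — the shared key cancels under XOR.
byte 0: 9c ^ 3c = a0
byte 1: 62 ^ 8c = ee
byte 2: b7 ^ 0f = b8
byte 3: 12 ^ 5c = 4e
byte 4: 67 ^ 6e = 09
byte 5: 40 ^ a9 = e9
byte 6: 0f ^ 48 = 47
byte 7: 47 ^ 01 = 46
byte 8: bf ^ 28 = 97
byte 9: 2a ^ 74 = 5e
byte 10: f6 ^ 68 = 9e
byte 11: a1 ^ 33 = 92
byte 12: b7 ^ 33 = 84

a0eeb84e09e94746975e9e9284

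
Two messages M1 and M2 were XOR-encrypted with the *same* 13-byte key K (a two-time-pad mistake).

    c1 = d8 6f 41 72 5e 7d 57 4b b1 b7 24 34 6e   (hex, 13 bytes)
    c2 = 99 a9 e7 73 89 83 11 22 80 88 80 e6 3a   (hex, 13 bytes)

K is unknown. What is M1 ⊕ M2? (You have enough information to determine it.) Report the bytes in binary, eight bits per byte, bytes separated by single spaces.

01000001 11000110 10100110 00000001 11010111 11111110 01000110 01101001 00110001 00111111 10100100 11010010 01010100

c1 ⊕ c2 = (M1 ⊕ K) ⊕ (M2 ⊕ K) = M1 ⊕ M2 — the shared key cancels under XOR.
byte 0: 216 ^ 153 =  65
byte 1: 111 ^ 169 = 198
byte 2:  65 ^ 231 = 166
byte 3: 114 ^ 115 =   1
byte 4:  94 ^ 137 = 215
byte 5: 125 ^ 131 = 254
byte 6:  87 ^  17 =  70
byte 7:  75 ^  34 = 105
byte 8: 177 ^ 128 =  49
byte 9: 183 ^ 136 =  63
byte 10:  36 ^ 128 = 164
byte 11:  52 ^ 230 = 210
byte 12: 110 ^  58 =  84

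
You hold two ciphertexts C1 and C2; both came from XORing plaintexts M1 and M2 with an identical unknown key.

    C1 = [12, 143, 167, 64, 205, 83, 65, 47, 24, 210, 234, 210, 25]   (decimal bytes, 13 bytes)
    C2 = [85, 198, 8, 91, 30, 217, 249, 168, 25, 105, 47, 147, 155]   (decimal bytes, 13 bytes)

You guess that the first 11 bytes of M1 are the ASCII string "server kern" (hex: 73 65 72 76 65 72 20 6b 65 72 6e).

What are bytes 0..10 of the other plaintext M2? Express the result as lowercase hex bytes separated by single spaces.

2a 2c dd 6d b6 f8 98 ec 64 c9 ab

First, C1 ⊕ C2 = (M1 ⊕ K) ⊕ (M2 ⊕ K) = M1 ⊕ M2, so the key drops out. Then M2 = (M1 ⊕ M2) ⊕ M1 over the first 11 bytes.
byte 0: (0c XOR 55) XOR 73 = 59 XOR 73 = 2a
byte 1: (8f XOR c6) XOR 65 = 49 XOR 65 = 2c
byte 2: (a7 XOR 08) XOR 72 = af XOR 72 = dd
byte 3: (40 XOR 5b) XOR 76 = 1b XOR 76 = 6d
byte 4: (cd XOR 1e) XOR 65 = d3 XOR 65 = b6
byte 5: (53 XOR d9) XOR 72 = 8a XOR 72 = f8
byte 6: (41 XOR f9) XOR 20 = b8 XOR 20 = 98
byte 7: (2f XOR a8) XOR 6b = 87 XOR 6b = ec
byte 8: (18 XOR 19) XOR 65 = 01 XOR 65 = 64
byte 9: (d2 XOR 69) XOR 72 = bb XOR 72 = c9
byte 10: (ea XOR 2f) XOR 6e = c5 XOR 6e = ab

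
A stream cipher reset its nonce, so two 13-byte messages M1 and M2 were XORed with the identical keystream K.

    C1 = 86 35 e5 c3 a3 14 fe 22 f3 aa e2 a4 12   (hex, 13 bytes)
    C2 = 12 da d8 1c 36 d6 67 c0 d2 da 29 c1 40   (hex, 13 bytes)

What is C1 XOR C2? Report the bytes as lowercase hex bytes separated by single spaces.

94 ef 3d df 95 c2 99 e2 21 70 cb 65 52

C1 ⊕ C2 = (M1 ⊕ K) ⊕ (M2 ⊕ K) = M1 ⊕ M2 — the shared key cancels under XOR.
byte 0: 86 ^ 12 = 94
byte 1: 35 ^ da = ef
byte 2: e5 ^ d8 = 3d
byte 3: c3 ^ 1c = df
byte 4: a3 ^ 36 = 95
byte 5: 14 ^ d6 = c2
byte 6: fe ^ 67 = 99
byte 7: 22 ^ c0 = e2
byte 8: f3 ^ d2 = 21
byte 9: aa ^ da = 70
byte 10: e2 ^ 29 = cb
byte 11: a4 ^ c1 = 65
byte 12: 12 ^ 40 = 52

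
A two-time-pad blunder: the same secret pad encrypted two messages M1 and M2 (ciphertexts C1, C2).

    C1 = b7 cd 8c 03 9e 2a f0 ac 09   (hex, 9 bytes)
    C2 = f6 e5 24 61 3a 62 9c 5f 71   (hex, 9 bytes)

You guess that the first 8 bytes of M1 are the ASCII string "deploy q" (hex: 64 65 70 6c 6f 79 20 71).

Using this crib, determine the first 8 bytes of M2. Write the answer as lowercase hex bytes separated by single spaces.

25 4d d8 0e cb 31 4c 82

First, C1 ⊕ C2 = (M1 ⊕ K) ⊕ (M2 ⊕ K) = M1 ⊕ M2, so the key drops out. Then M2 = (M1 ⊕ M2) ⊕ M1 over the first 8 bytes.
byte 0: (b7 ⊕ f6) ⊕ 64 = 41 ⊕ 64 = 25
byte 1: (cd ⊕ e5) ⊕ 65 = 28 ⊕ 65 = 4d
byte 2: (8c ⊕ 24) ⊕ 70 = a8 ⊕ 70 = d8
byte 3: (03 ⊕ 61) ⊕ 6c = 62 ⊕ 6c = 0e
byte 4: (9e ⊕ 3a) ⊕ 6f = a4 ⊕ 6f = cb
byte 5: (2a ⊕ 62) ⊕ 79 = 48 ⊕ 79 = 31
byte 6: (f0 ⊕ 9c) ⊕ 20 = 6c ⊕ 20 = 4c
byte 7: (ac ⊕ 5f) ⊕ 71 = f3 ⊕ 71 = 82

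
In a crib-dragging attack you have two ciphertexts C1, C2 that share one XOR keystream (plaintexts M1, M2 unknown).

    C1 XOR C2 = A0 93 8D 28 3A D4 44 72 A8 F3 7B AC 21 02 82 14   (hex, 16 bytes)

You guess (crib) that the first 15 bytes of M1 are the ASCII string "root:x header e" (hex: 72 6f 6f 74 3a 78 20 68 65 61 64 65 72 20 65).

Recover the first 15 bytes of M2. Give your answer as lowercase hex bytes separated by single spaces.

d2 fc e2 5c 00 ac 64 1a cd 92 1f c9 53 22 e7

Since C1 ⊕ C2 = M1 ⊕ M2, XORing with the guessed M1 bytes yields the corresponding M2 bytes: M2 = (C1 ⊕ C2) ⊕ M1.
byte 0: a0 ^ 72 = d2
byte 1: 93 ^ 6f = fc
byte 2: 8d ^ 6f = e2
byte 3: 28 ^ 74 = 5c
byte 4: 3a ^ 3a = 00
byte 5: d4 ^ 78 = ac
byte 6: 44 ^ 20 = 64
byte 7: 72 ^ 68 = 1a
byte 8: a8 ^ 65 = cd
byte 9: f3 ^ 61 = 92
byte 10: 7b ^ 64 = 1f
byte 11: ac ^ 65 = c9
byte 12: 21 ^ 72 = 53
byte 13: 02 ^ 20 = 22
byte 14: 82 ^ 65 = e7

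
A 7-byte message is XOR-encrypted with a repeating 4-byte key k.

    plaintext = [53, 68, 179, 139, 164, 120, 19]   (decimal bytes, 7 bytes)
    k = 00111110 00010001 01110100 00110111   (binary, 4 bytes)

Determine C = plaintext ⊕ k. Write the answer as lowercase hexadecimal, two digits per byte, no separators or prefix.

0b55c7bc9a6967

The 4-byte key repeats, so the effective keystream is 3e 11 74 37 3e 11 74.
byte 0: 00110101 ⊕ 00111110 = 00001011
byte 1: 01000100 ⊕ 00010001 = 01010101
byte 2: 10110011 ⊕ 01110100 = 11000111
byte 3: 10001011 ⊕ 00110111 = 10111100
byte 4: 10100100 ⊕ 00111110 = 10011010
byte 5: 01111000 ⊕ 00010001 = 01101001
byte 6: 00010011 ⊕ 01110100 = 01100111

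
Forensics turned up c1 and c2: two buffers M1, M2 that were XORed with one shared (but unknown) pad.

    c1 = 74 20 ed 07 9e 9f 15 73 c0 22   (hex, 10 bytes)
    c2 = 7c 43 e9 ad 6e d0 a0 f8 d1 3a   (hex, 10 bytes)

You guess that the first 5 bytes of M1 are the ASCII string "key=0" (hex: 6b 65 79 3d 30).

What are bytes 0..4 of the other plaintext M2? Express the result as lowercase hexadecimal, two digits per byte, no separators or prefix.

63067d97c0

First, c1 ⊕ c2 = (M1 ⊕ K) ⊕ (M2 ⊕ K) = M1 ⊕ M2, so the key drops out. Then M2 = (M1 ⊕ M2) ⊕ M1 over the first 5 bytes.
byte 0: (74 ⊕ 7c) ⊕ 6b = 08 ⊕ 6b = 63
byte 1: (20 ⊕ 43) ⊕ 65 = 63 ⊕ 65 = 06
byte 2: (ed ⊕ e9) ⊕ 79 = 04 ⊕ 79 = 7d
byte 3: (07 ⊕ ad) ⊕ 3d = aa ⊕ 3d = 97
byte 4: (9e ⊕ 6e) ⊕ 30 = f0 ⊕ 30 = c0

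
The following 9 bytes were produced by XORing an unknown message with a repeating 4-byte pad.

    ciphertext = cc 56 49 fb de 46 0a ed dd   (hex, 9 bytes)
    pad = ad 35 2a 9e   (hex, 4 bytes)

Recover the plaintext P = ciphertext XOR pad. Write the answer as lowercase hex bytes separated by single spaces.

The 4-byte key repeats, so the effective keystream is ad 35 2a 9e ad 35 2a 9e ad.
byte 0: 11001100 ^ 10101101 = 01100001
byte 1: 01010110 ^ 00110101 = 01100011
byte 2: 01001001 ^ 00101010 = 01100011
byte 3: 11111011 ^ 10011110 = 01100101
byte 4: 11011110 ^ 10101101 = 01110011
byte 5: 01000110 ^ 00110101 = 01110011
byte 6: 00001010 ^ 00101010 = 00100000
byte 7: 11101101 ^ 10011110 = 01110011
byte 8: 11011101 ^ 10101101 = 01110000

61 63 63 65 73 73 20 73 70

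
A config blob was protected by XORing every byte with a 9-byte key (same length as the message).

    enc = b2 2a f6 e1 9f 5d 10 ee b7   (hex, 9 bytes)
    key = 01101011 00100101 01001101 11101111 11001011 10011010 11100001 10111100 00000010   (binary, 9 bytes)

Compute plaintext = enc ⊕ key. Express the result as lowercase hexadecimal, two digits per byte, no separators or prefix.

d90fbb0e54c7f152b5

178 XOR 107 = 217
 42 XOR  37 =  15
246 XOR  77 = 187
225 XOR 239 =  14
159 XOR 203 =  84
 93 XOR 154 = 199
 16 XOR 225 = 241
238 XOR 188 =  82
183 XOR   2 = 181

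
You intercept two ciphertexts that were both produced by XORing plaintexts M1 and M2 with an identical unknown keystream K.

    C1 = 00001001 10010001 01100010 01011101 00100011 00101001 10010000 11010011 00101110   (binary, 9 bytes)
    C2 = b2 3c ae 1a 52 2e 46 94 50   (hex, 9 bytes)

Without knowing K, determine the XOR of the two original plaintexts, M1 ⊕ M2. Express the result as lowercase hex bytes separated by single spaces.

C1 ⊕ C2 = (M1 ⊕ K) ⊕ (M2 ⊕ K) = M1 ⊕ M2 — the shared key cancels under XOR.
  9 ⊕ 178 = 187
145 ⊕  60 = 173
 98 ⊕ 174 = 204
 93 ⊕  26 =  71
 35 ⊕  82 = 113
 41 ⊕  46 =   7
144 ⊕  70 = 214
211 ⊕ 148 =  71
 46 ⊕  80 = 126

bb ad cc 47 71 07 d6 47 7e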